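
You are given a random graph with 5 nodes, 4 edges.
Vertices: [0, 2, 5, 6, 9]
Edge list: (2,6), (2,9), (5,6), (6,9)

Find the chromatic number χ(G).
χ(G) = 3

Clique number ω(G) = 3 (lower bound: χ ≥ ω).
The clique on [2, 6, 9] has size 3, forcing χ ≥ 3, and the coloring below uses 3 colors, so χ(G) = 3.
A valid 3-coloring: color 1: [0, 6]; color 2: [2, 5]; color 3: [9].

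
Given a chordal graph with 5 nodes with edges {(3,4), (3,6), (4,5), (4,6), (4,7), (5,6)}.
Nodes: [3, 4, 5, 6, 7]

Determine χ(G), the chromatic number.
Clique number ω(G) = 3 (lower bound: χ ≥ ω).
The clique on [3, 4, 6] has size 3, forcing χ ≥ 3, and the coloring below uses 3 colors, so χ(G) = 3.
A valid 3-coloring: color 1: [4]; color 2: [6, 7]; color 3: [3, 5].

χ(G) = 3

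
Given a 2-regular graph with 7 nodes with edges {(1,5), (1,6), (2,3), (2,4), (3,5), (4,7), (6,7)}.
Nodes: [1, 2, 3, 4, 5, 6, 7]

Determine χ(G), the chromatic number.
Clique number ω(G) = 2 (lower bound: χ ≥ ω).
Odd cycle [4, 7, 6, 1, 5, 3, 2] needs 3 colors (χ ≥ 3).
The coloring below uses 3 colors, so χ(G) = 3.
A valid 3-coloring: color 1: [1, 3, 4]; color 2: [2, 5, 7]; color 3: [6].

χ(G) = 3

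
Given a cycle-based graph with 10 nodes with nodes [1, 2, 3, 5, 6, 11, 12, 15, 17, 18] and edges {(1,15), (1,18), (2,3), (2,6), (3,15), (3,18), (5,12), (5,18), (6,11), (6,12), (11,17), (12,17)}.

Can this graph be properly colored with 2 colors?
Yes, G is 2-colorable

A valid 2-coloring: color 1: [1, 3, 5, 6, 17]; color 2: [2, 11, 12, 15, 18].
(χ(G) = 2 ≤ 2.)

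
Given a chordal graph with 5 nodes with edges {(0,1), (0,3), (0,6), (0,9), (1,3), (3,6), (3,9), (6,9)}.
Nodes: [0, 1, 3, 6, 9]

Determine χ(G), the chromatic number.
Clique number ω(G) = 4 (lower bound: χ ≥ ω).
The clique on [0, 3, 6, 9] has size 4, forcing χ ≥ 4, and the coloring below uses 4 colors, so χ(G) = 4.
A valid 4-coloring: color 1: [3]; color 2: [0]; color 3: [1, 9]; color 4: [6].

χ(G) = 4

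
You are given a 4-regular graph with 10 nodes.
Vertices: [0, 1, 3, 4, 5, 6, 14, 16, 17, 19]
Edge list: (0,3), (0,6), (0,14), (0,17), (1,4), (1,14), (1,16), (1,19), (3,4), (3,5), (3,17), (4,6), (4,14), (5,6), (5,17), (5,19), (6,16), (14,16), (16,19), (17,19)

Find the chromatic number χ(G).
χ(G) = 3

Clique number ω(G) = 3 (lower bound: χ ≥ ω).
The clique on [0, 3, 17] has size 3, forcing χ ≥ 3, and the coloring below uses 3 colors, so χ(G) = 3.
A valid 3-coloring: color 1: [3, 6, 14, 19]; color 2: [0, 4, 5, 16]; color 3: [1, 17].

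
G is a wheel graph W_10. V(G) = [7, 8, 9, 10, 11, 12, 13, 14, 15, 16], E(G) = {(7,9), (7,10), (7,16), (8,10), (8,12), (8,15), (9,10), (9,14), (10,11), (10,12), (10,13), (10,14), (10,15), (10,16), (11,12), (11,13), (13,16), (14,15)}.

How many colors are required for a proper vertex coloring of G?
Clique number ω(G) = 3 (lower bound: χ ≥ ω).
Odd cycle [8, 12, 11, 13, 16, 7, 9, 14, 15] needs 3 colors (χ ≥ 3).
Vertex 10 is adjacent to every vertex of [7, 8, 9, 11, 12, 13, 14, 15, 16], which already need 3 colors among themselves, so 10 needs a new color (χ ≥ 4).
The coloring below uses 4 colors, so χ(G) = 4.
A valid 4-coloring: color 1: [10]; color 2: [8, 11, 14, 16]; color 3: [7, 12, 13, 15]; color 4: [9].

χ(G) = 4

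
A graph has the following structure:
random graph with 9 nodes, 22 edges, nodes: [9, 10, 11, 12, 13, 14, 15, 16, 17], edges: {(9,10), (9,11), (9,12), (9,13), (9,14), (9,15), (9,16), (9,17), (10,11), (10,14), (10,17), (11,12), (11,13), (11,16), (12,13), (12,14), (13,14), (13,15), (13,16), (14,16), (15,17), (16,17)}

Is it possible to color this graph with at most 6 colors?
Yes, G is 6-colorable

A valid 6-coloring: color 1: [9]; color 2: [13, 17]; color 3: [11, 14, 15]; color 4: [10, 12, 16].
(χ(G) = 4 ≤ 6.)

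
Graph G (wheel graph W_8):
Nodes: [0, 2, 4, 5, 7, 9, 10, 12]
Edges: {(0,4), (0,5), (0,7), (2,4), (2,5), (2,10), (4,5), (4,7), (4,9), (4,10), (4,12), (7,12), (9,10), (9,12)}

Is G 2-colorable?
No, G is not 2-colorable

The clique on vertices [0, 4, 5] has size 3 > 2, so it alone needs 3 colors.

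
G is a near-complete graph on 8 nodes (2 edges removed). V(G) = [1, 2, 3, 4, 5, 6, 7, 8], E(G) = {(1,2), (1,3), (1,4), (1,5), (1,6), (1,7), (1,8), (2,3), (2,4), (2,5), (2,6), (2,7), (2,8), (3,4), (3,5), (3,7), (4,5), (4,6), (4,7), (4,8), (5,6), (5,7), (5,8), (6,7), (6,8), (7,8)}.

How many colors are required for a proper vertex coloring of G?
Clique number ω(G) = 7 (lower bound: χ ≥ ω).
The clique on [1, 2, 4, 5, 6, 7, 8] has size 7, forcing χ ≥ 7, and the coloring below uses 7 colors, so χ(G) = 7.
A valid 7-coloring: color 1: [5]; color 2: [2]; color 3: [7]; color 4: [4]; color 5: [1]; color 6: [3, 8]; color 7: [6].

χ(G) = 7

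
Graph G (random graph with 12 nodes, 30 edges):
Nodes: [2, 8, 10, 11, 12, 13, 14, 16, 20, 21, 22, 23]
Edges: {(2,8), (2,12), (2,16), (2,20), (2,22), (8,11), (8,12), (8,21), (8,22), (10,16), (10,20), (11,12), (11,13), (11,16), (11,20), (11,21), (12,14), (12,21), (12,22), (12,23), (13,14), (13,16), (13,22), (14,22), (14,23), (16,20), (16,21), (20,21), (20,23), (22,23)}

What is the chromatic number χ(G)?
χ(G) = 4

Clique number ω(G) = 4 (lower bound: χ ≥ ω).
The clique on [2, 8, 12, 22] has size 4, forcing χ ≥ 4, and the coloring below uses 4 colors, so χ(G) = 4.
A valid 4-coloring: color 1: [12, 13, 20]; color 2: [10, 11, 22]; color 3: [2, 14, 21]; color 4: [8, 16, 23].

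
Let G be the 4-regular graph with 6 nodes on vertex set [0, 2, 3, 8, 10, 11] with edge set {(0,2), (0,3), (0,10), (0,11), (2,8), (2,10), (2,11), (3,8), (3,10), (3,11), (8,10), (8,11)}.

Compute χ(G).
Clique number ω(G) = 3 (lower bound: χ ≥ ω).
The clique on [0, 2, 10] has size 3, forcing χ ≥ 3, and the coloring below uses 3 colors, so χ(G) = 3.
A valid 3-coloring: color 1: [10, 11]; color 2: [0, 8]; color 3: [2, 3].

χ(G) = 3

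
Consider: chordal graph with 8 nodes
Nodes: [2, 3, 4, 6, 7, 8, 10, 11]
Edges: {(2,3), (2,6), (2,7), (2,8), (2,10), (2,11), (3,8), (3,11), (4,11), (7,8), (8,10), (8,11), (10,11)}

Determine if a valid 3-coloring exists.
No, G is not 3-colorable

The clique on vertices [2, 8, 10, 11] has size 4 > 3, so it alone needs 4 colors.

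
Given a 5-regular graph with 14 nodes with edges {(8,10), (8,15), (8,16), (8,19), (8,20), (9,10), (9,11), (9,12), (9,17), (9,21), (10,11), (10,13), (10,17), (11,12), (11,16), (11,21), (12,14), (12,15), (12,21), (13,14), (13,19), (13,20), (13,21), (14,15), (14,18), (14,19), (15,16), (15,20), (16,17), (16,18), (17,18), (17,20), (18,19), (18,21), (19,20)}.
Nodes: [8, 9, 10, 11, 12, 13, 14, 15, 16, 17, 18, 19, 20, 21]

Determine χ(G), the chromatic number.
Clique number ω(G) = 4 (lower bound: χ ≥ ω).
The clique on [9, 11, 12, 21] has size 4, forcing χ ≥ 4, and the coloring below uses 4 colors, so χ(G) = 4.
A valid 4-coloring: color 1: [8, 14, 17, 21]; color 2: [10, 12, 16, 20]; color 3: [9, 13, 15, 18]; color 4: [11, 19].

χ(G) = 4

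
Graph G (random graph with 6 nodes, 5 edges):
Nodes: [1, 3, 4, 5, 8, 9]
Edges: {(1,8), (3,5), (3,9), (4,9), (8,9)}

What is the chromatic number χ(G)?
Clique number ω(G) = 2 (lower bound: χ ≥ ω).
The graph is bipartite (no odd cycle), so 2 colors suffice: χ(G) = 2.
A valid 2-coloring: color 1: [1, 5, 9]; color 2: [3, 4, 8].

χ(G) = 2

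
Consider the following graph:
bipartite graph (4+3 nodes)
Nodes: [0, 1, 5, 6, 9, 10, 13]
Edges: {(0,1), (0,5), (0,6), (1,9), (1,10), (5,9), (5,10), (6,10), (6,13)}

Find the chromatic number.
χ(G) = 2

Clique number ω(G) = 2 (lower bound: χ ≥ ω).
The graph is bipartite (no odd cycle), so 2 colors suffice: χ(G) = 2.
A valid 2-coloring: color 1: [0, 9, 10, 13]; color 2: [1, 5, 6].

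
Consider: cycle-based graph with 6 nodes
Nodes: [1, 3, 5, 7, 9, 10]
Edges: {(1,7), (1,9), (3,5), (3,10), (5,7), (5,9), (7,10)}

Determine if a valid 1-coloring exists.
Edge (1,9) forces its endpoints to differ, so 1 color is not enough.

No, G is not 1-colorable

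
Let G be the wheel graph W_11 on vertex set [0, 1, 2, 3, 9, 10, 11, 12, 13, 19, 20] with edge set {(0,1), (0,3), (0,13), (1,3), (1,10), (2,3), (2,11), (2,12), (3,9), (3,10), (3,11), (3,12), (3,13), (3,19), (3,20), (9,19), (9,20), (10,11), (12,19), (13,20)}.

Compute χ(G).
Clique number ω(G) = 3 (lower bound: χ ≥ ω).
The clique on [0, 1, 3] has size 3, forcing χ ≥ 3, and the coloring below uses 3 colors, so χ(G) = 3.
A valid 3-coloring: color 1: [3]; color 2: [1, 9, 11, 12, 13]; color 3: [0, 2, 10, 19, 20].

χ(G) = 3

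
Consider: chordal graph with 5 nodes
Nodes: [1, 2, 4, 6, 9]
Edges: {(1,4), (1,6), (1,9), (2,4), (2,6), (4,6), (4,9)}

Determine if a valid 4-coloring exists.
Yes, G is 4-colorable

A valid 4-coloring: color 1: [4]; color 2: [1, 2]; color 3: [6, 9].
(χ(G) = 3 ≤ 4.)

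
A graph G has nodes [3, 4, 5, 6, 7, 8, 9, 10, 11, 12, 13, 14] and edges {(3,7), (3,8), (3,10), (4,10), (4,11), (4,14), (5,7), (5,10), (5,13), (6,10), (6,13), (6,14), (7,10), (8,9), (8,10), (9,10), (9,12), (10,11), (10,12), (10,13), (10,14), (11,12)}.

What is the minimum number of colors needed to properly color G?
χ(G) = 4

Clique number ω(G) = 3 (lower bound: χ ≥ ω).
Odd cycle [13, 6, 14, 4, 11, 12, 9, 8, 3, 7, 5] needs 3 colors (χ ≥ 3).
Vertex 10 is adjacent to every vertex of [3, 4, 5, 6, 7, 8, 9, 11, 12, 13, 14], which already need 3 colors among themselves, so 10 needs a new color (χ ≥ 4).
The coloring below uses 4 colors, so χ(G) = 4.
A valid 4-coloring: color 1: [10]; color 2: [7, 9, 11, 13, 14]; color 3: [4, 5, 6, 8, 12]; color 4: [3].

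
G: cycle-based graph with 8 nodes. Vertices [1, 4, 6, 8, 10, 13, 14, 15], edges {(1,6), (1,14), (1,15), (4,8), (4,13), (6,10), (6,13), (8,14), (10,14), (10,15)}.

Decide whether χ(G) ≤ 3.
Yes, G is 3-colorable

A valid 3-coloring: color 1: [4, 6, 14, 15]; color 2: [1, 8, 10, 13].
(χ(G) = 2 ≤ 3.)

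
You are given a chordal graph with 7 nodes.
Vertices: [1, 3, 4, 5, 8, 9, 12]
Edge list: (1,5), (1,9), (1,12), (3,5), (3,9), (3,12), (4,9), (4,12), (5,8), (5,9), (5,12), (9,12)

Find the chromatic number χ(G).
Clique number ω(G) = 4 (lower bound: χ ≥ ω).
The clique on [1, 5, 9, 12] has size 4, forcing χ ≥ 4, and the coloring below uses 4 colors, so χ(G) = 4.
A valid 4-coloring: color 1: [8, 12]; color 2: [9]; color 3: [4, 5]; color 4: [1, 3].

χ(G) = 4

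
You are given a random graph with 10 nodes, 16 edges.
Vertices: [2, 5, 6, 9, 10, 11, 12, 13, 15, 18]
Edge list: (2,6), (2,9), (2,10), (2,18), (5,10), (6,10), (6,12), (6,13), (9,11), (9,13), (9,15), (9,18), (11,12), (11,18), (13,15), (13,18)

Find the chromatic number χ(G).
Clique number ω(G) = 3 (lower bound: χ ≥ ω).
The clique on [2, 6, 10] has size 3, forcing χ ≥ 3, and the coloring below uses 3 colors, so χ(G) = 3.
A valid 3-coloring: color 1: [9, 10, 12]; color 2: [2, 5, 11, 13]; color 3: [6, 15, 18].

χ(G) = 3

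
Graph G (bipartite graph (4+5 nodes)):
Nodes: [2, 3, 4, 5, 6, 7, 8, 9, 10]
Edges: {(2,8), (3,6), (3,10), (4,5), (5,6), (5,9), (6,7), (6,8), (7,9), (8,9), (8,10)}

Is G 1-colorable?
No, G is not 1-colorable

Edge (2,8) forces its endpoints to differ, so 1 color is not enough.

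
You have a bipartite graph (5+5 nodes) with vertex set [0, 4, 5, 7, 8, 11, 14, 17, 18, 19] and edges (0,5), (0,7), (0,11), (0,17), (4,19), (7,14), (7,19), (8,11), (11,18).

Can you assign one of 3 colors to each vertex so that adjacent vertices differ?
Yes, G is 3-colorable

A valid 3-coloring: color 1: [0, 8, 14, 18, 19]; color 2: [4, 5, 7, 11, 17].
(χ(G) = 2 ≤ 3.)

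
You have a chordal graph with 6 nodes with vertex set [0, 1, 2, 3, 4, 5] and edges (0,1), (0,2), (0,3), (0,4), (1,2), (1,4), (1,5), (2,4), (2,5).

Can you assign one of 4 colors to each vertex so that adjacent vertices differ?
Yes, G is 4-colorable

A valid 4-coloring: color 1: [1, 3]; color 2: [0, 5]; color 3: [2]; color 4: [4].
(χ(G) = 4 ≤ 4.)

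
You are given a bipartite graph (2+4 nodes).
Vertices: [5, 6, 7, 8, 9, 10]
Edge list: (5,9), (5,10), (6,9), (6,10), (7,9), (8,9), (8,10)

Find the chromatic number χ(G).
χ(G) = 2

Clique number ω(G) = 2 (lower bound: χ ≥ ω).
The graph is bipartite (no odd cycle), so 2 colors suffice: χ(G) = 2.
A valid 2-coloring: color 1: [9, 10]; color 2: [5, 6, 7, 8].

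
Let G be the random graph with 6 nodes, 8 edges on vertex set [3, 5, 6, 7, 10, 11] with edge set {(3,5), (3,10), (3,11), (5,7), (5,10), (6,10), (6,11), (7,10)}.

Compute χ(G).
χ(G) = 3

Clique number ω(G) = 3 (lower bound: χ ≥ ω).
The clique on [3, 5, 10] has size 3, forcing χ ≥ 3, and the coloring below uses 3 colors, so χ(G) = 3.
A valid 3-coloring: color 1: [10, 11]; color 2: [3, 6, 7]; color 3: [5].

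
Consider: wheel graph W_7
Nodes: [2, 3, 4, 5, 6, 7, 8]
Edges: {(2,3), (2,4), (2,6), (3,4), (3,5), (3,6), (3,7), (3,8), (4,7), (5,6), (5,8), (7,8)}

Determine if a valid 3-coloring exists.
A valid 3-coloring: color 1: [3]; color 2: [4, 6, 8]; color 3: [2, 5, 7].
(χ(G) = 3 ≤ 3.)

Yes, G is 3-colorable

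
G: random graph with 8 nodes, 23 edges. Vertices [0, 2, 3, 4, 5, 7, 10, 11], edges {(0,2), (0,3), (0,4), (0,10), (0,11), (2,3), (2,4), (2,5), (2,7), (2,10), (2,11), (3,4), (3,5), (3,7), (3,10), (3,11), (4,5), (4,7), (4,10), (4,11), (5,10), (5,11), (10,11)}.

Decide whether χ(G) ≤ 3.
The clique on vertices [0, 2, 3, 4, 10, 11] has size 6 > 3, so it alone needs 6 colors.

No, G is not 3-colorable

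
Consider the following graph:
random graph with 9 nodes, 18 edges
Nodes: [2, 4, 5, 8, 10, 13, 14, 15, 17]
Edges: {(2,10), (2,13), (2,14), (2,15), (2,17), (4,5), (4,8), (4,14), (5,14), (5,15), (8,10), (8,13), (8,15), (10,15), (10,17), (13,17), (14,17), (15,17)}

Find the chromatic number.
Clique number ω(G) = 4 (lower bound: χ ≥ ω).
The clique on [2, 10, 15, 17] has size 4, forcing χ ≥ 4, and the coloring below uses 4 colors, so χ(G) = 4.
A valid 4-coloring: color 1: [13, 14, 15]; color 2: [5, 8, 17]; color 3: [2, 4]; color 4: [10].

χ(G) = 4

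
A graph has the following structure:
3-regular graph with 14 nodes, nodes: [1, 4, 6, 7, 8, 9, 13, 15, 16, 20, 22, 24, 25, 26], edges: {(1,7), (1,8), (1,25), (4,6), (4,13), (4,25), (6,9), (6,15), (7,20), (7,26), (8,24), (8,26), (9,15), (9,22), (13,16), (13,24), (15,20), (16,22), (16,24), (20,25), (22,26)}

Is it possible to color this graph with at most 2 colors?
The clique on vertices [6, 9, 15] has size 3 > 2, so it alone needs 3 colors.

No, G is not 2-colorable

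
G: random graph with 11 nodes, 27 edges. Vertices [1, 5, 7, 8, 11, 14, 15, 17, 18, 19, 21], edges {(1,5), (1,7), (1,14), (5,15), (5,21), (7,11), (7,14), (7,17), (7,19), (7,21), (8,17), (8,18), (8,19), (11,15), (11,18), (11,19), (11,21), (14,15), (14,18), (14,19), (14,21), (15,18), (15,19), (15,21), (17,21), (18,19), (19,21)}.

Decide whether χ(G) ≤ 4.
A valid 4-coloring: color 1: [1, 18, 21]; color 2: [5, 17, 19]; color 3: [7, 8, 15]; color 4: [11, 14].
(χ(G) = 4 ≤ 4.)

Yes, G is 4-colorable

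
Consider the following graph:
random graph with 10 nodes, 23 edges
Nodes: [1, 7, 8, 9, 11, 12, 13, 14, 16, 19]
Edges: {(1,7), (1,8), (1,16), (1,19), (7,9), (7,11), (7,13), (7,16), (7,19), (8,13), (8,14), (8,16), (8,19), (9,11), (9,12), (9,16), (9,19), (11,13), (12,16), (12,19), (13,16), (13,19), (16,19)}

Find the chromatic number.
Clique number ω(G) = 4 (lower bound: χ ≥ ω).
The clique on [1, 8, 16, 19] has size 4, forcing χ ≥ 4, and the coloring below uses 4 colors, so χ(G) = 4.
A valid 4-coloring: color 1: [11, 14, 19]; color 2: [16]; color 3: [7, 8, 12]; color 4: [1, 9, 13].

χ(G) = 4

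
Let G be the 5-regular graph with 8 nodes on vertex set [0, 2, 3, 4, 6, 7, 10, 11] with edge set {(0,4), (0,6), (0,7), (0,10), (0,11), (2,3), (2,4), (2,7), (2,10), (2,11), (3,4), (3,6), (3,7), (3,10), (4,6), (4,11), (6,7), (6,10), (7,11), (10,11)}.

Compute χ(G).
χ(G) = 4

Clique number ω(G) = 3 (lower bound: χ ≥ ω).
Odd cycle [0, 11, 2, 3, 6] needs 3 colors (χ ≥ 3).
Vertex 4 is adjacent to every vertex of [0, 2, 3, 6, 11], which already need 3 colors among themselves, so 4 needs a new color (χ ≥ 4).
The coloring below uses 4 colors, so χ(G) = 4.
A valid 4-coloring: color 1: [0, 3]; color 2: [4, 7, 10]; color 3: [6, 11]; color 4: [2].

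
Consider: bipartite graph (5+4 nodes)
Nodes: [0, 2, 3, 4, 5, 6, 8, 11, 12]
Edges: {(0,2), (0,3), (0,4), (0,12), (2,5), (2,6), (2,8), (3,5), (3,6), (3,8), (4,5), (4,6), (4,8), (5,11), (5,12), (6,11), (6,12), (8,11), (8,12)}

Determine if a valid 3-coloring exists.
A valid 3-coloring: color 1: [0, 5, 6, 8]; color 2: [2, 3, 4, 11, 12].
(χ(G) = 2 ≤ 3.)

Yes, G is 3-colorable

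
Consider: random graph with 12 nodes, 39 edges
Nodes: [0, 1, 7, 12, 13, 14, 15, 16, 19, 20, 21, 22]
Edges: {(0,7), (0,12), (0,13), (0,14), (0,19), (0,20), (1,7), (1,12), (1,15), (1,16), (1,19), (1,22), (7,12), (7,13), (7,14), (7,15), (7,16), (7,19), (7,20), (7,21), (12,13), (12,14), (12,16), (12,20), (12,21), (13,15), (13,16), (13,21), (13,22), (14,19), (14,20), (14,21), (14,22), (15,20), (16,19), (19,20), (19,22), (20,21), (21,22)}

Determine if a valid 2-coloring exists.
No, G is not 2-colorable

The clique on vertices [0, 7, 14, 19, 20] has size 5 > 2, so it alone needs 5 colors.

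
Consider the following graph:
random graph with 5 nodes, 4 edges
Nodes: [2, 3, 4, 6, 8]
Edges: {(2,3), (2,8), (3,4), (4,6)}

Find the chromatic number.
χ(G) = 2

Clique number ω(G) = 2 (lower bound: χ ≥ ω).
The graph is bipartite (no odd cycle), so 2 colors suffice: χ(G) = 2.
A valid 2-coloring: color 1: [3, 6, 8]; color 2: [2, 4].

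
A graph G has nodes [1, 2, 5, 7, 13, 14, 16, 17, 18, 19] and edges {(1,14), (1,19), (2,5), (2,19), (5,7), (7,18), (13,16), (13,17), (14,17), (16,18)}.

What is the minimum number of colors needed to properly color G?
Clique number ω(G) = 2 (lower bound: χ ≥ ω).
The graph is bipartite (no odd cycle), so 2 colors suffice: χ(G) = 2.
A valid 2-coloring: color 1: [5, 13, 14, 18, 19]; color 2: [1, 2, 7, 16, 17].

χ(G) = 2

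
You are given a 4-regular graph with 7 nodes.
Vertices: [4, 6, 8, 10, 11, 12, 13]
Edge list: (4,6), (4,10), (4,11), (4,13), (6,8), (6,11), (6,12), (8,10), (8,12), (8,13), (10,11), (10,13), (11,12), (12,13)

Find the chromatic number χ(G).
χ(G) = 4

Clique number ω(G) = 3 (lower bound: χ ≥ ω).
Suppose a proper 3-coloring c exists. The clique [4, 6, 11] takes 3 distinct colors; by symmetry let c(4) = 1, c(6) = 2, c(11) = 3.
- Vertex 10: neighbors [4, 11] already have colors [1, 3] ⇒ c(10) = 2.
- Vertex 12: neighbors [6, 11] already have colors [2, 3] ⇒ c(12) = 1.
- Vertex 8: neighbors [12, 6] already have colors [1, 2] ⇒ c(8) = 3.
- Vertex 13: neighbors [4, 10, 8] already have colors [1, 2, 3] — all 3 colors blocked. Contradiction.
The forced assignments end in a contradiction, so G has no proper 3-coloring (χ ≥ 4).
The coloring below uses 4 colors, so χ(G) = 4.
A valid 4-coloring: color 1: [6, 10]; color 2: [8, 11]; color 3: [4, 12]; color 4: [13].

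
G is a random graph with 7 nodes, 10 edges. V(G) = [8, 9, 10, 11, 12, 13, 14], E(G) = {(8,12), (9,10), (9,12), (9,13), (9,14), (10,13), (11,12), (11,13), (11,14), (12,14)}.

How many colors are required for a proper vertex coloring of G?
χ(G) = 3

Clique number ω(G) = 3 (lower bound: χ ≥ ω).
The clique on [9, 10, 13] has size 3, forcing χ ≥ 3, and the coloring below uses 3 colors, so χ(G) = 3.
A valid 3-coloring: color 1: [10, 12]; color 2: [8, 9, 11]; color 3: [13, 14].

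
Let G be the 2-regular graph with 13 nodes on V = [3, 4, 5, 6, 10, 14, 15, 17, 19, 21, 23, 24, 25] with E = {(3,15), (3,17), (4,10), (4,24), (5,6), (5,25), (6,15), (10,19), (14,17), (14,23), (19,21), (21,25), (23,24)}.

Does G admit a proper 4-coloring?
Yes, G is 4-colorable

A valid 4-coloring: color 1: [4, 5, 15, 17, 21, 23]; color 2: [3, 6, 14, 19, 24, 25]; color 3: [10].
(χ(G) = 3 ≤ 4.)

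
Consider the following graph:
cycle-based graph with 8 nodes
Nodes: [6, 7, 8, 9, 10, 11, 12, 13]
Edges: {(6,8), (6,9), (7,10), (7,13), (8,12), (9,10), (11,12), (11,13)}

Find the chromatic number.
χ(G) = 2

Clique number ω(G) = 2 (lower bound: χ ≥ ω).
The graph is bipartite (no odd cycle), so 2 colors suffice: χ(G) = 2.
A valid 2-coloring: color 1: [7, 8, 9, 11]; color 2: [6, 10, 12, 13].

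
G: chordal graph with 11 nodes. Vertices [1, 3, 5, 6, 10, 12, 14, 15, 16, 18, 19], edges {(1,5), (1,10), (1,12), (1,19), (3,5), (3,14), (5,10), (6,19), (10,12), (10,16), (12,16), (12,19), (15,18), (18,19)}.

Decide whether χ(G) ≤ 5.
A valid 5-coloring: color 1: [3, 10, 15, 19]; color 2: [5, 6, 12, 14, 18]; color 3: [1, 16].
(χ(G) = 3 ≤ 5.)

Yes, G is 5-colorable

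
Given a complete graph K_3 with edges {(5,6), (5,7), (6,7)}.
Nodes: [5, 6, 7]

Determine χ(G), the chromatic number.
Clique number ω(G) = 3 (lower bound: χ ≥ ω).
The clique on [5, 6, 7] has size 3, forcing χ ≥ 3, and the coloring below uses 3 colors, so χ(G) = 3.
A valid 3-coloring: color 1: [7]; color 2: [6]; color 3: [5].

χ(G) = 3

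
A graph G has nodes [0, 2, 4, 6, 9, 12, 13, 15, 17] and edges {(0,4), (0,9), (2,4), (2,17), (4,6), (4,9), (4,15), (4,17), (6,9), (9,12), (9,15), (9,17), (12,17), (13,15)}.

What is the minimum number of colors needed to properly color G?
χ(G) = 3

Clique number ω(G) = 3 (lower bound: χ ≥ ω).
The clique on [0, 4, 9] has size 3, forcing χ ≥ 3, and the coloring below uses 3 colors, so χ(G) = 3.
A valid 3-coloring: color 1: [2, 9, 13]; color 2: [4, 12]; color 3: [0, 6, 15, 17].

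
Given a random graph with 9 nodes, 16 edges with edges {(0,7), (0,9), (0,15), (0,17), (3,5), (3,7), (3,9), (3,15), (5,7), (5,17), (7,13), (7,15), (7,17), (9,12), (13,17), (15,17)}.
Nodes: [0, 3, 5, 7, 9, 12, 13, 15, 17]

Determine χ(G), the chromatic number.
χ(G) = 4

Clique number ω(G) = 4 (lower bound: χ ≥ ω).
The clique on [0, 7, 15, 17] has size 4, forcing χ ≥ 4, and the coloring below uses 4 colors, so χ(G) = 4.
A valid 4-coloring: color 1: [7, 9]; color 2: [3, 12, 17]; color 3: [5, 13, 15]; color 4: [0].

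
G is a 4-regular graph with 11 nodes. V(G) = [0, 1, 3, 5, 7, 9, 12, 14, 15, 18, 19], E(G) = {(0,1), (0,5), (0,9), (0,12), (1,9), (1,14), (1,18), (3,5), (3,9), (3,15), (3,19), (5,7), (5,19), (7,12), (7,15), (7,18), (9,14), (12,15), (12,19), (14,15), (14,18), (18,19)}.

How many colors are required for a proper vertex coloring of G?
χ(G) = 3

Clique number ω(G) = 3 (lower bound: χ ≥ ω).
The clique on [0, 1, 9] has size 3, forcing χ ≥ 3, and the coloring below uses 3 colors, so χ(G) = 3.
A valid 3-coloring: color 1: [0, 3, 7, 14]; color 2: [1, 15, 19]; color 3: [5, 9, 12, 18].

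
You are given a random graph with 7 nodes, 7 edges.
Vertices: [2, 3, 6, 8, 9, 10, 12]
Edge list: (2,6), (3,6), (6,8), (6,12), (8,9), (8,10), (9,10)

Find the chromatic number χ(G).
Clique number ω(G) = 3 (lower bound: χ ≥ ω).
The clique on [8, 9, 10] has size 3, forcing χ ≥ 3, and the coloring below uses 3 colors, so χ(G) = 3.
A valid 3-coloring: color 1: [6, 9]; color 2: [2, 3, 8, 12]; color 3: [10].

χ(G) = 3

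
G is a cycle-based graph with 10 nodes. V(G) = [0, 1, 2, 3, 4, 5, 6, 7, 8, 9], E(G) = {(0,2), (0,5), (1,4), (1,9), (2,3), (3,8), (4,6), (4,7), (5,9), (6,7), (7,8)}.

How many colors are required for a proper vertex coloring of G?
χ(G) = 3

Clique number ω(G) = 3 (lower bound: χ ≥ ω).
The clique on [4, 6, 7] has size 3, forcing χ ≥ 3, and the coloring below uses 3 colors, so χ(G) = 3.
A valid 3-coloring: color 1: [0, 4, 8, 9]; color 2: [1, 2, 5, 7]; color 3: [3, 6].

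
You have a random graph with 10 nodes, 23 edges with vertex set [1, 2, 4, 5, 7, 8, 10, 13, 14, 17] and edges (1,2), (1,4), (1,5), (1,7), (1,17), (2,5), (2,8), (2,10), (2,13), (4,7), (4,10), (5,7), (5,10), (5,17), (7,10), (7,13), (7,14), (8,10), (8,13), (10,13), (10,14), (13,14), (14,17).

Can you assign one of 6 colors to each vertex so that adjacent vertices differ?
A valid 6-coloring: color 1: [1, 10]; color 2: [2, 7, 17]; color 3: [4, 5, 8, 14]; color 4: [13].
(χ(G) = 4 ≤ 6.)

Yes, G is 6-colorable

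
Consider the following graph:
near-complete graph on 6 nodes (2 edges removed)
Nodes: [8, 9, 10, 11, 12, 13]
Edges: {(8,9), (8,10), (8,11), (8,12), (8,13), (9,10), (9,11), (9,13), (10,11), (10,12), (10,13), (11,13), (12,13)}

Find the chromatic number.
χ(G) = 5

Clique number ω(G) = 5 (lower bound: χ ≥ ω).
The clique on [8, 9, 10, 11, 13] has size 5, forcing χ ≥ 5, and the coloring below uses 5 colors, so χ(G) = 5.
A valid 5-coloring: color 1: [8]; color 2: [13]; color 3: [10]; color 4: [11, 12]; color 5: [9].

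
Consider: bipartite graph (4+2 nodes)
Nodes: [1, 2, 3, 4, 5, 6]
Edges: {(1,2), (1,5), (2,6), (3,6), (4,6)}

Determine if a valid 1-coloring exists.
Edge (1,2) forces its endpoints to differ, so 1 color is not enough.

No, G is not 1-colorable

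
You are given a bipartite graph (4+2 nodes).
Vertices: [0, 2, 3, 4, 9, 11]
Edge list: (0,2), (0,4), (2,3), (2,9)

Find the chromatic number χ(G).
χ(G) = 2

Clique number ω(G) = 2 (lower bound: χ ≥ ω).
The graph is bipartite (no odd cycle), so 2 colors suffice: χ(G) = 2.
A valid 2-coloring: color 1: [2, 4, 11]; color 2: [0, 3, 9].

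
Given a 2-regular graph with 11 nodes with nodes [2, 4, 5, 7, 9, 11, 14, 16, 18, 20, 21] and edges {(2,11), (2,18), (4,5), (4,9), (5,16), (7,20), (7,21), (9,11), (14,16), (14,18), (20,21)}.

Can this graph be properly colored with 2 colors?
No, G is not 2-colorable

The clique on vertices [7, 20, 21] has size 3 > 2, so it alone needs 3 colors.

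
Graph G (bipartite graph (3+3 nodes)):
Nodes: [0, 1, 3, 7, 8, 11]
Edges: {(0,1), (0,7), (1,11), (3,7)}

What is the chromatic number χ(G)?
χ(G) = 2

Clique number ω(G) = 2 (lower bound: χ ≥ ω).
The graph is bipartite (no odd cycle), so 2 colors suffice: χ(G) = 2.
A valid 2-coloring: color 1: [0, 3, 8, 11]; color 2: [1, 7].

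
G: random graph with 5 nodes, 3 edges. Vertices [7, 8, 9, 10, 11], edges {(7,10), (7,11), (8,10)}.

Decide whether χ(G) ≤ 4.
A valid 4-coloring: color 1: [7, 8, 9]; color 2: [10, 11].
(χ(G) = 2 ≤ 4.)

Yes, G is 4-colorable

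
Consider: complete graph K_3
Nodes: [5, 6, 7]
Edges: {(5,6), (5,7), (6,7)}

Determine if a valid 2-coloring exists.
The clique on vertices [5, 6, 7] has size 3 > 2, so it alone needs 3 colors.

No, G is not 2-colorable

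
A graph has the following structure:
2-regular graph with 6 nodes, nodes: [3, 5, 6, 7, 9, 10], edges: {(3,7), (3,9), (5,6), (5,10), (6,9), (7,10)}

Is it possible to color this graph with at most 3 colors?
Yes, G is 3-colorable

A valid 3-coloring: color 1: [5, 7, 9]; color 2: [3, 6, 10].
(χ(G) = 2 ≤ 3.)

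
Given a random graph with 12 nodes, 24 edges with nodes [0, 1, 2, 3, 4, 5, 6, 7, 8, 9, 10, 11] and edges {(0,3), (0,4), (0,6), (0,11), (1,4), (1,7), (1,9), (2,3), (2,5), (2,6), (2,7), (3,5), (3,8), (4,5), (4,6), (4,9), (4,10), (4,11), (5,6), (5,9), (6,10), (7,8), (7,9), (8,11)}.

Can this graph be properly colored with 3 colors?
No, G is not 3-colorable

Suppose a proper 3-coloring c exists. The clique [0, 4, 6] takes 3 distinct colors; by symmetry let c(0) = 1, c(4) = 2, c(6) = 3.
- Vertex 5: neighbors [4, 6] already have colors [2, 3] ⇒ c(5) = 1.
- Vertex 2: neighbors [5, 6] already have colors [1, 3] ⇒ c(2) = 2.
- Vertex 9: neighbors [5, 4] already have colors [1, 2] ⇒ c(9) = 3.
- Vertex 7: neighbors [2, 9] already have colors [2, 3] ⇒ c(7) = 1.
- Vertex 1: neighbors [7, 4, 9] already have colors [1, 2, 3] — all 3 colors blocked. Contradiction.
The forced assignments end in a contradiction, so G has no proper 3-coloring (χ ≥ 4).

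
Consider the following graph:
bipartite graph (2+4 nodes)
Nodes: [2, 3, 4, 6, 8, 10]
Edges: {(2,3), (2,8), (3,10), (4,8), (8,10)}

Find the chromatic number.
Clique number ω(G) = 2 (lower bound: χ ≥ ω).
The graph is bipartite (no odd cycle), so 2 colors suffice: χ(G) = 2.
A valid 2-coloring: color 1: [3, 6, 8]; color 2: [2, 4, 10].

χ(G) = 2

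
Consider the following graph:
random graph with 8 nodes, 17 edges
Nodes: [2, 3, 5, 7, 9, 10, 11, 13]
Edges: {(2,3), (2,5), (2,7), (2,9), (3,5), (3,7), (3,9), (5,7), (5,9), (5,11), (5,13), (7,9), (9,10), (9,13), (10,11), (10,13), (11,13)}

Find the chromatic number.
χ(G) = 5

Clique number ω(G) = 5 (lower bound: χ ≥ ω).
The clique on [2, 3, 5, 7, 9] has size 5, forcing χ ≥ 5, and the coloring below uses 5 colors, so χ(G) = 5.
A valid 5-coloring: color 1: [9, 11]; color 2: [5, 10]; color 3: [2, 13]; color 4: [7]; color 5: [3].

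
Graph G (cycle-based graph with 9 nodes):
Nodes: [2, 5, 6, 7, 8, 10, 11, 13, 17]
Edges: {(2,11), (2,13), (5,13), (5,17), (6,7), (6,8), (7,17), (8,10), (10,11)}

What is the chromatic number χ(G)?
Clique number ω(G) = 2 (lower bound: χ ≥ ω).
Odd cycle [17, 5, 13, 2, 11, 10, 8, 6, 7] needs 3 colors (χ ≥ 3).
The coloring below uses 3 colors, so χ(G) = 3.
A valid 3-coloring: color 1: [6, 11, 13, 17]; color 2: [2, 5, 7, 10]; color 3: [8].

χ(G) = 3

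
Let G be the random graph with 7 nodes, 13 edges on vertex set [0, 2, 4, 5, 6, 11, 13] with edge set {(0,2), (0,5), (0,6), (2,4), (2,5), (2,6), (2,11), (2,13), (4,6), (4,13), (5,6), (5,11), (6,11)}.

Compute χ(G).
Clique number ω(G) = 4 (lower bound: χ ≥ ω).
The clique on [0, 2, 5, 6] has size 4, forcing χ ≥ 4, and the coloring below uses 4 colors, so χ(G) = 4.
A valid 4-coloring: color 1: [2]; color 2: [6, 13]; color 3: [4, 5]; color 4: [0, 11].

χ(G) = 4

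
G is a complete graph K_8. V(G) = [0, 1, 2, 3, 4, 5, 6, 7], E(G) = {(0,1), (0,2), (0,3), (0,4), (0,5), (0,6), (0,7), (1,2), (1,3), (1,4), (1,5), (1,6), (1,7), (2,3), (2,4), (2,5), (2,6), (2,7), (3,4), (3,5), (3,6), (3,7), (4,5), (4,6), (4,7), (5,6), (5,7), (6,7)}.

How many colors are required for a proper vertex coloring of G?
Clique number ω(G) = 8 (lower bound: χ ≥ ω).
The clique on [0, 1, 2, 3, 4, 5, 6, 7] has size 8, forcing χ ≥ 8, and the coloring below uses 8 colors, so χ(G) = 8.
A valid 8-coloring: color 1: [4]; color 2: [3]; color 3: [6]; color 4: [2]; color 5: [0]; color 6: [1]; color 7: [5]; color 8: [7].

χ(G) = 8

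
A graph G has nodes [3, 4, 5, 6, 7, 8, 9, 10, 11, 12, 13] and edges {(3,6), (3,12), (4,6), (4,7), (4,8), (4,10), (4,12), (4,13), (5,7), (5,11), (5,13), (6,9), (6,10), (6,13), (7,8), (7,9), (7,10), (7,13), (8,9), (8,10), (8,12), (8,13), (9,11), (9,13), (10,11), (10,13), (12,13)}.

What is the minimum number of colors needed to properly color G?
χ(G) = 5

Clique number ω(G) = 5 (lower bound: χ ≥ ω).
The clique on [4, 7, 8, 10, 13] has size 5, forcing χ ≥ 5, and the coloring below uses 5 colors, so χ(G) = 5.
A valid 5-coloring: color 1: [3, 11, 13]; color 2: [4, 5, 9]; color 3: [10, 12]; color 4: [6, 8]; color 5: [7].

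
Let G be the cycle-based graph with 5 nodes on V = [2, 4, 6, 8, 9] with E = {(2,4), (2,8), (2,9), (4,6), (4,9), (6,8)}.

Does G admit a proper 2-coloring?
No, G is not 2-colorable

The clique on vertices [2, 4, 9] has size 3 > 2, so it alone needs 3 colors.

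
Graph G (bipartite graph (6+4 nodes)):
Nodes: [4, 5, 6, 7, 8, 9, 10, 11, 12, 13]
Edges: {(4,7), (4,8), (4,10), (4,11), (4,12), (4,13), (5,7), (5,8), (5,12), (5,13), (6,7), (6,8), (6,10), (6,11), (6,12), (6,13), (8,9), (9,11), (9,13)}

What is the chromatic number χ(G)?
χ(G) = 2

Clique number ω(G) = 2 (lower bound: χ ≥ ω).
The graph is bipartite (no odd cycle), so 2 colors suffice: χ(G) = 2.
A valid 2-coloring: color 1: [4, 5, 6, 9]; color 2: [7, 8, 10, 11, 12, 13].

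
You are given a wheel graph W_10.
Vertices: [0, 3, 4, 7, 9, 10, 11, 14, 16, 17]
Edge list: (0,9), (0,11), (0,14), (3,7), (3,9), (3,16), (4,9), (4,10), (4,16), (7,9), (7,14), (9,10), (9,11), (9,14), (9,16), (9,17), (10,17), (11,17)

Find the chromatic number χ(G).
χ(G) = 4

Clique number ω(G) = 3 (lower bound: χ ≥ ω).
Odd cycle [0, 14, 7, 3, 16, 4, 10, 17, 11] needs 3 colors (χ ≥ 3).
Vertex 9 is adjacent to every vertex of [0, 3, 4, 7, 10, 11, 14, 16, 17], which already need 3 colors among themselves, so 9 needs a new color (χ ≥ 4).
The coloring below uses 4 colors, so χ(G) = 4.
A valid 4-coloring: color 1: [9]; color 2: [0, 7, 16, 17]; color 3: [3, 4, 11, 14]; color 4: [10].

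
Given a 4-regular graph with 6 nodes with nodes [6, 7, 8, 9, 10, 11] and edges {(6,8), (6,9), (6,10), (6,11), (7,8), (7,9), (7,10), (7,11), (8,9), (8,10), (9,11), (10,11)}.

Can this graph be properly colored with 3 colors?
A valid 3-coloring: color 1: [9, 10]; color 2: [8, 11]; color 3: [6, 7].
(χ(G) = 3 ≤ 3.)

Yes, G is 3-colorable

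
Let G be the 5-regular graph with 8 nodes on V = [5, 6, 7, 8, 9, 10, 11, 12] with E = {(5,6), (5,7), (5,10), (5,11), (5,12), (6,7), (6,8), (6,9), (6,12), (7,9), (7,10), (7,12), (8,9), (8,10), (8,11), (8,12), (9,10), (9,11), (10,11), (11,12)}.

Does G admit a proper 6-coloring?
Yes, G is 6-colorable

A valid 6-coloring: color 1: [5, 9]; color 2: [6, 11]; color 3: [7, 8]; color 4: [10, 12].
(χ(G) = 4 ≤ 6.)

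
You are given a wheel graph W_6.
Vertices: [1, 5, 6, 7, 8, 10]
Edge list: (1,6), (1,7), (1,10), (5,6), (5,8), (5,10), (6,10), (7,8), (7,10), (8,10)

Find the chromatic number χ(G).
χ(G) = 4

Clique number ω(G) = 3 (lower bound: χ ≥ ω).
Odd cycle [1, 6, 5, 8, 7] needs 3 colors (χ ≥ 3).
Vertex 10 is adjacent to every vertex of [1, 5, 6, 7, 8], which already need 3 colors among themselves, so 10 needs a new color (χ ≥ 4).
The coloring below uses 4 colors, so χ(G) = 4.
A valid 4-coloring: color 1: [10]; color 2: [1, 8]; color 3: [6, 7]; color 4: [5].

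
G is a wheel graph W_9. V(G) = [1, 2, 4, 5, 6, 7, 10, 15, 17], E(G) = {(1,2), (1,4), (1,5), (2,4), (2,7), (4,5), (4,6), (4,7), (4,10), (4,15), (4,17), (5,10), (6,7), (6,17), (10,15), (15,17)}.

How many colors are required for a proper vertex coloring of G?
χ(G) = 3

Clique number ω(G) = 3 (lower bound: χ ≥ ω).
The clique on [1, 2, 4] has size 3, forcing χ ≥ 3, and the coloring below uses 3 colors, so χ(G) = 3.
A valid 3-coloring: color 1: [4]; color 2: [1, 7, 10, 17]; color 3: [2, 5, 6, 15].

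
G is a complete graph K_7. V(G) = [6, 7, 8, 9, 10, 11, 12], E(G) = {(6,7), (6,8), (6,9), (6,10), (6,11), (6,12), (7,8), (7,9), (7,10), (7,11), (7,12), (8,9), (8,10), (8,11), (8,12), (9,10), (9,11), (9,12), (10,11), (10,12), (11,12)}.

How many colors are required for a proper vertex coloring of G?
χ(G) = 7

Clique number ω(G) = 7 (lower bound: χ ≥ ω).
The clique on [6, 7, 8, 9, 10, 11, 12] has size 7, forcing χ ≥ 7, and the coloring below uses 7 colors, so χ(G) = 7.
A valid 7-coloring: color 1: [12]; color 2: [8]; color 3: [6]; color 4: [10]; color 5: [7]; color 6: [11]; color 7: [9].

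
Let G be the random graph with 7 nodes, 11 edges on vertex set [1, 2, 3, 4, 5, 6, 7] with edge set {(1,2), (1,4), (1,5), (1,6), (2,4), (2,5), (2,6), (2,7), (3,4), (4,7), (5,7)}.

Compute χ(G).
χ(G) = 3

Clique number ω(G) = 3 (lower bound: χ ≥ ω).
The clique on [1, 2, 4] has size 3, forcing χ ≥ 3, and the coloring below uses 3 colors, so χ(G) = 3.
A valid 3-coloring: color 1: [2, 3]; color 2: [4, 5, 6]; color 3: [1, 7].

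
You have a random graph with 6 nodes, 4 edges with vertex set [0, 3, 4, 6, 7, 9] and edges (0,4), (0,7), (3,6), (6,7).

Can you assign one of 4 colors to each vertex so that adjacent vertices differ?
A valid 4-coloring: color 1: [0, 6, 9]; color 2: [3, 4, 7].
(χ(G) = 2 ≤ 4.)

Yes, G is 4-colorable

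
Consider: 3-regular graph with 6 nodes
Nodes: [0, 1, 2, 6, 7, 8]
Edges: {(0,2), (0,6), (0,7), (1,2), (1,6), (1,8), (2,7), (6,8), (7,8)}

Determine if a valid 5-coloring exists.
A valid 5-coloring: color 1: [2, 8]; color 2: [0, 1]; color 3: [6, 7].
(χ(G) = 3 ≤ 5.)

Yes, G is 5-colorable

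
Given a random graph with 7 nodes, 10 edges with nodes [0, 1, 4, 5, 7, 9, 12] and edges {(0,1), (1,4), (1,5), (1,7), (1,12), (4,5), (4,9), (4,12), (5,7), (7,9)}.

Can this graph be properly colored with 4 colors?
Yes, G is 4-colorable

A valid 4-coloring: color 1: [1, 9]; color 2: [0, 4, 7]; color 3: [5, 12].
(χ(G) = 3 ≤ 4.)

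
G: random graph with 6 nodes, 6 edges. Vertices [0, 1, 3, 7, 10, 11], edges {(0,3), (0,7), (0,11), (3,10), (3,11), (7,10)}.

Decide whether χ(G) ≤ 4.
A valid 4-coloring: color 1: [1, 3, 7]; color 2: [0, 10]; color 3: [11].
(χ(G) = 3 ≤ 4.)

Yes, G is 4-colorable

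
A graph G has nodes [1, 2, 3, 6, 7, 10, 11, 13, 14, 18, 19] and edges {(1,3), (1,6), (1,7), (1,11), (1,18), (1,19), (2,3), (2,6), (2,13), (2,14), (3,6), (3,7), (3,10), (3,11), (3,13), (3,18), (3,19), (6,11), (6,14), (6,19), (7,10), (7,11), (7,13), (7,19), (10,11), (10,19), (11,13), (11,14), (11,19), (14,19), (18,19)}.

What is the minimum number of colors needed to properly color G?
Clique number ω(G) = 5 (lower bound: χ ≥ ω).
The clique on [1, 3, 6, 11, 19] has size 5, forcing χ ≥ 5, and the coloring below uses 5 colors, so χ(G) = 5.
A valid 5-coloring: color 1: [3, 14]; color 2: [13, 19]; color 3: [2, 11, 18]; color 4: [1, 10]; color 5: [6, 7].

χ(G) = 5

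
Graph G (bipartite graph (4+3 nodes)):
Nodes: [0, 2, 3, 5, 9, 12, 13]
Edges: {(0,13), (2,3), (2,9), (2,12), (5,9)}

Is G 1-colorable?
Edge (0,13) forces its endpoints to differ, so 1 color is not enough.

No, G is not 1-colorable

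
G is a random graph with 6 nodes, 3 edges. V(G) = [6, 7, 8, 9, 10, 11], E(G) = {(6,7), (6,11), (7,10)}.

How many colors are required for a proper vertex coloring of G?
χ(G) = 2

Clique number ω(G) = 2 (lower bound: χ ≥ ω).
The graph is bipartite (no odd cycle), so 2 colors suffice: χ(G) = 2.
A valid 2-coloring: color 1: [7, 8, 9, 11]; color 2: [6, 10].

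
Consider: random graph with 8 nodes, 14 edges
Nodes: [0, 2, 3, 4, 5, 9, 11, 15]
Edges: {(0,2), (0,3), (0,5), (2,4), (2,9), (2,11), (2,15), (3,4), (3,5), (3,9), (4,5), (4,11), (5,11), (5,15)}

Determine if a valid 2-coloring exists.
No, G is not 2-colorable

The clique on vertices [2, 4, 11] has size 3 > 2, so it alone needs 3 colors.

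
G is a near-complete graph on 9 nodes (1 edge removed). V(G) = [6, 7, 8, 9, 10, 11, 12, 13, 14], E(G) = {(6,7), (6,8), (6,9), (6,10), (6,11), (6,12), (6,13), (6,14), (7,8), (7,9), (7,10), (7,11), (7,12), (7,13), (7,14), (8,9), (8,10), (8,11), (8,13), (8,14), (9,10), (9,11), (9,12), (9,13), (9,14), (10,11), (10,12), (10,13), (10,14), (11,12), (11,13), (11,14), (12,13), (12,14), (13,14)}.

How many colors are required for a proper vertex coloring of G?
Clique number ω(G) = 8 (lower bound: χ ≥ ω).
The clique on [6, 7, 8, 9, 10, 11, 13, 14] has size 8, forcing χ ≥ 8, and the coloring below uses 8 colors, so χ(G) = 8.
A valid 8-coloring: color 1: [6]; color 2: [7]; color 3: [9]; color 4: [14]; color 5: [13]; color 6: [10]; color 7: [11]; color 8: [8, 12].

χ(G) = 8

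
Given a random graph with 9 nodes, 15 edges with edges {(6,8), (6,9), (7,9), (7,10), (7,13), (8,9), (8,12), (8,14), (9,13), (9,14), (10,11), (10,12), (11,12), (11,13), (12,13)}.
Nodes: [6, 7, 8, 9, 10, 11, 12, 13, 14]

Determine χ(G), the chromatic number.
Clique number ω(G) = 3 (lower bound: χ ≥ ω).
The clique on [6, 8, 9] has size 3, forcing χ ≥ 3, and the coloring below uses 3 colors, so χ(G) = 3.
A valid 3-coloring: color 1: [9, 12]; color 2: [8, 10, 13]; color 3: [6, 7, 11, 14].

χ(G) = 3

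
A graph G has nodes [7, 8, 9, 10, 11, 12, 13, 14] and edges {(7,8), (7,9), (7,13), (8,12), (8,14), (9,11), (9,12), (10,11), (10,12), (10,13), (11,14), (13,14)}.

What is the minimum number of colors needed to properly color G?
Clique number ω(G) = 2 (lower bound: χ ≥ ω).
Odd cycle [11, 10, 12, 8, 14] needs 3 colors (χ ≥ 3).
The coloring below uses 3 colors, so χ(G) = 3.
A valid 3-coloring: color 1: [8, 9, 13]; color 2: [7, 10, 14]; color 3: [11, 12].

χ(G) = 3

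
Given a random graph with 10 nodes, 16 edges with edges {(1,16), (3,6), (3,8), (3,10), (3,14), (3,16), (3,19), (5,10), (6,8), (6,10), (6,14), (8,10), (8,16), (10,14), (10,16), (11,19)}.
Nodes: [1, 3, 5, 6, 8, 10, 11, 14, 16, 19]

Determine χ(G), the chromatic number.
Clique number ω(G) = 4 (lower bound: χ ≥ ω).
The clique on [3, 8, 10, 16] has size 4, forcing χ ≥ 4, and the coloring below uses 4 colors, so χ(G) = 4.
A valid 4-coloring: color 1: [1, 3, 5, 11]; color 2: [10, 19]; color 3: [6, 16]; color 4: [8, 14].

χ(G) = 4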